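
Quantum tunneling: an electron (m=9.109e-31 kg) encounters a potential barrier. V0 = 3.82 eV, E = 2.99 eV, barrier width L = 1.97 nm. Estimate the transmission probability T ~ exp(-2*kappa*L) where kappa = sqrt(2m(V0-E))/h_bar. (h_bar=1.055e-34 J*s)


V0 - E = 0.83 eV = 1.3297e-19 J
kappa = sqrt(2 * m * (V0-E)) / h_bar
= sqrt(2 * 9.109e-31 * 1.3297e-19) / 1.055e-34
= 4.6652e+09 /m
2*kappa*L = 2 * 4.6652e+09 * 1.97e-9
= 18.3808
T = exp(-18.3808) = 1.040687e-08

1.040687e-08


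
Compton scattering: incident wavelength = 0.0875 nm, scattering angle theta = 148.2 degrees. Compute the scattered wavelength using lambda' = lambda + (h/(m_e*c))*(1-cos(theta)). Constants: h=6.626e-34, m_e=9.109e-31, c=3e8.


Compton wavelength: h/(m_e*c) = 2.4247e-12 m
d_lambda = 2.4247e-12 * (1 - cos(148.2 deg))
= 2.4247e-12 * 1.849893
= 4.4854e-12 m = 0.004485 nm
lambda' = 0.0875 + 0.004485
= 0.091985 nm

0.091985


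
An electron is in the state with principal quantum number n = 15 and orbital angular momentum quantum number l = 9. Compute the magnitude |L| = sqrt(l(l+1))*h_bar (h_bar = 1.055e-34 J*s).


L = sqrt(l*(l+1)) * h_bar
= sqrt(9 * 10) * 1.055e-34
= sqrt(90) * 1.055e-34
= 9.4868 * 1.055e-34
= 1.0009e-33 J*s

1.0009e-33


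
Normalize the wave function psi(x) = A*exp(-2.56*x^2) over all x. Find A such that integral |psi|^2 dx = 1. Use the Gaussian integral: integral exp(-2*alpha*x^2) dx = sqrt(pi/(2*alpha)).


integral |psi|^2 dx = A^2 * sqrt(pi/(2*alpha)) = 1
A^2 = sqrt(2*alpha/pi)
= sqrt(2 * 2.56 / pi)
= 1.276615
A = sqrt(1.276615)
= 1.1299

1.1299


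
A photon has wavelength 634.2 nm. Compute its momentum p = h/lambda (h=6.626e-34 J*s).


p = h / lambda
= 6.626e-34 / (634.2e-9)
= 6.626e-34 / 6.3420e-07
= 1.0448e-27 kg*m/s

1.0448e-27


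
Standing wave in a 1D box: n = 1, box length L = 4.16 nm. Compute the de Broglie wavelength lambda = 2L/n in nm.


lambda = 2L / n
= 2 * 4.16 / 1
= 8.32 / 1
= 8.32 nm

8.32


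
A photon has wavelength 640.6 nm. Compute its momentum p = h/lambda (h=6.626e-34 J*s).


p = h / lambda
= 6.626e-34 / (640.6e-9)
= 6.626e-34 / 6.4060e-07
= 1.0343e-27 kg*m/s

1.0343e-27


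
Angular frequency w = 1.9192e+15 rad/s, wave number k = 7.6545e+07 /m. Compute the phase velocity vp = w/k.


vp = w / k
= 1.9192e+15 / 7.6545e+07
= 2.5073e+07 m/s

2.5073e+07


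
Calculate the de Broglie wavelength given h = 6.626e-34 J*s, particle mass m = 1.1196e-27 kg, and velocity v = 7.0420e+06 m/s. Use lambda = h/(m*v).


lambda = h / (m * v)
= 6.626e-34 / (1.1196e-27 * 7.0420e+06)
= 6.626e-34 / 7.8842e-21
= 8.4041e-14 m

8.4041e-14


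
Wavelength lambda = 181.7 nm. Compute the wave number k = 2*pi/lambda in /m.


k = 2 * pi / lambda
= 6.2832 / (181.7e-9)
= 6.2832 / 1.8170e-07
= 3.4580e+07 /m

3.4580e+07


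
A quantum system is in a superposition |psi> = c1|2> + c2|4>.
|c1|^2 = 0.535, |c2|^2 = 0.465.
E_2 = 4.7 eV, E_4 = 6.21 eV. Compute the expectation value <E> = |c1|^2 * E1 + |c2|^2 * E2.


<E> = |c1|^2 * E1 + |c2|^2 * E2
= 0.535 * 4.7 + 0.465 * 6.21
= 2.5145 + 2.8877
= 5.4022 eV

5.4022


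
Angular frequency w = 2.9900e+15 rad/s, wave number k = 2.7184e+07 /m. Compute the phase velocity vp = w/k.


vp = w / k
= 2.9900e+15 / 2.7184e+07
= 1.0999e+08 m/s

1.0999e+08


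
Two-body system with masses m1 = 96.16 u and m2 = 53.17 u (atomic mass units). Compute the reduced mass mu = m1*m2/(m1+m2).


mu = m1 * m2 / (m1 + m2)
= 96.16 * 53.17 / (96.16 + 53.17)
= 5112.8272 / 149.33
= 34.2384 u

34.2384


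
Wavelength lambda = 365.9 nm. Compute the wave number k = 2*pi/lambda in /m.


k = 2 * pi / lambda
= 6.2832 / (365.9e-9)
= 6.2832 / 3.6590e-07
= 1.7172e+07 /m

1.7172e+07


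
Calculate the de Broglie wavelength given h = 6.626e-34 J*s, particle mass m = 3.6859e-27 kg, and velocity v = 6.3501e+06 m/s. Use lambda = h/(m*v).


lambda = h / (m * v)
= 6.626e-34 / (3.6859e-27 * 6.3501e+06)
= 6.626e-34 / 2.3406e-20
= 2.8309e-14 m

2.8309e-14


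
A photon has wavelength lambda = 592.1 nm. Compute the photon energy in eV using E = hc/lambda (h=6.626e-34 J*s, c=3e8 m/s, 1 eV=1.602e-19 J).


E = hc / lambda
= (6.626e-34)(3e8) / (592.1e-9)
= 1.9878e-25 / 5.9210e-07
= 3.3572e-19 J
Converting to eV: 3.3572e-19 / 1.602e-19
= 2.0956 eV

2.0956


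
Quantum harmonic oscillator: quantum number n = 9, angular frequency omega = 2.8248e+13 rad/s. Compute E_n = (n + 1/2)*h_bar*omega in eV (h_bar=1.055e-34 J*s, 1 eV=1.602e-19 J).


E = (n + 1/2) * h_bar * omega
= (9 + 0.5) * 1.055e-34 * 2.8248e+13
= 9.5 * 2.9802e-21
= 2.8312e-20 J
= 0.1767 eV

0.1767


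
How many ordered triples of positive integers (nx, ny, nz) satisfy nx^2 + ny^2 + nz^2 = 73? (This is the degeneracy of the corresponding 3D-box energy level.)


Enumerate all (nx, ny, nz) with nx^2 + ny^2 + nz^2 = 73:
(1,6,6)
(6,1,6)
(6,6,1)
Total degeneracy = 3

3


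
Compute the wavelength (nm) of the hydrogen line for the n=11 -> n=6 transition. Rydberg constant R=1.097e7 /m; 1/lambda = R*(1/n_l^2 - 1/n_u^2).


1/lambda = R * (1/n_l^2 - 1/n_u^2)
= 1.097e7 * (1/6^2 - 1/11^2)
= 1.097e7 * (0.027778 - 0.008264)
= 1.097e7 * 0.019513
= 2.1406e+05 /m
lambda = 1 / 2.1406e+05 = 4671.5642 nm

4671.5642


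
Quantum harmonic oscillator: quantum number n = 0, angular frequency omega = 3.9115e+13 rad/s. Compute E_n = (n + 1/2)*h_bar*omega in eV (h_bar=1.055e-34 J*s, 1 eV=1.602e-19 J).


E = (n + 1/2) * h_bar * omega
= (0 + 0.5) * 1.055e-34 * 3.9115e+13
= 0.5 * 4.1266e-21
= 2.0633e-21 J
= 0.0129 eV

0.0129


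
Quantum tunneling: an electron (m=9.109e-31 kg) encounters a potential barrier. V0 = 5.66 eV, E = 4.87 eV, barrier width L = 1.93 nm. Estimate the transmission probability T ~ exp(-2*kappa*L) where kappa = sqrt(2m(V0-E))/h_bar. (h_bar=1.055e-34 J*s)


V0 - E = 0.79 eV = 1.2656e-19 J
kappa = sqrt(2 * m * (V0-E)) / h_bar
= sqrt(2 * 9.109e-31 * 1.2656e-19) / 1.055e-34
= 4.5514e+09 /m
2*kappa*L = 2 * 4.5514e+09 * 1.93e-9
= 17.5683
T = exp(-17.5683) = 2.345199e-08

2.345199e-08


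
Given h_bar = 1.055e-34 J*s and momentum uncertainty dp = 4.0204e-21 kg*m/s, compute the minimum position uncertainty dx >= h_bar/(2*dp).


dx = h_bar / (2 * dp)
= 1.055e-34 / (2 * 4.0204e-21)
= 1.055e-34 / 8.0408e-21
= 1.3121e-14 m

1.3121e-14


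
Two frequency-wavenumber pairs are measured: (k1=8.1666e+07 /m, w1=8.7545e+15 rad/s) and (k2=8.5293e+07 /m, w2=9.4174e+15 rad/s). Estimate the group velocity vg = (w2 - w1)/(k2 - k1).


vg = (w2 - w1) / (k2 - k1)
= (9.4174e+15 - 8.7545e+15) / (8.5293e+07 - 8.1666e+07)
= 6.6290e+14 / 3.6270e+06
= 1.8277e+08 m/s

1.8277e+08


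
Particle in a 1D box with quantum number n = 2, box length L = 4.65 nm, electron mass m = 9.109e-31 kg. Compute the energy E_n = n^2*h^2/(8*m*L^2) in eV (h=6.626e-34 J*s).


E = n^2 * h^2 / (8 * m * L^2)
= 2^2 * (6.626e-34)^2 / (8 * 9.109e-31 * (4.65e-9)^2)
= 4 * 4.3904e-67 / (8 * 9.109e-31 * 2.1623e-17)
= 1.1145e-20 J
= 0.0696 eV

0.0696


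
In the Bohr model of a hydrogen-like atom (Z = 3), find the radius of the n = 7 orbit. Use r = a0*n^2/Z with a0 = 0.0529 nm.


r = a0 * n^2 / Z
= 0.0529 * 7^2 / 3
= 0.0529 * 49 / 3
= 0.864 nm

0.864


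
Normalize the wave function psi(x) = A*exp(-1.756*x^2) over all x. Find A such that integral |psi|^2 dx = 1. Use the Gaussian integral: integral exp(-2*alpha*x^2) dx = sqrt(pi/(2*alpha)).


integral |psi|^2 dx = A^2 * sqrt(pi/(2*alpha)) = 1
A^2 = sqrt(2*alpha/pi)
= sqrt(2 * 1.756 / pi)
= 1.05731
A = sqrt(1.05731)
= 1.0283

1.0283


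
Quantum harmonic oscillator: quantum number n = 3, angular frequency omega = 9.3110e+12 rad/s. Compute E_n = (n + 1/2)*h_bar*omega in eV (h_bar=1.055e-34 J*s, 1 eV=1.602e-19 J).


E = (n + 1/2) * h_bar * omega
= (3 + 0.5) * 1.055e-34 * 9.3110e+12
= 3.5 * 9.8231e-22
= 3.4381e-21 J
= 0.0215 eV

0.0215


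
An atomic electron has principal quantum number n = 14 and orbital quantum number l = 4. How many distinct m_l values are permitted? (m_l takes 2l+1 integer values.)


m_l ranges from -l to +l in integer steps
So m_l goes from -4 to +4
Count = 2l + 1 = 2*4 + 1
= 9

9


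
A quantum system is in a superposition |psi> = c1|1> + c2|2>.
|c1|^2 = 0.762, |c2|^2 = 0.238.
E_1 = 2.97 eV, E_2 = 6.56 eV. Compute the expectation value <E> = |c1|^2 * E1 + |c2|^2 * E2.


<E> = |c1|^2 * E1 + |c2|^2 * E2
= 0.762 * 2.97 + 0.238 * 6.56
= 2.2631 + 1.5613
= 3.8244 eV

3.8244


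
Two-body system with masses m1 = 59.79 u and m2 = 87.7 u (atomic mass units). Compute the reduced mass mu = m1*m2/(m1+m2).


mu = m1 * m2 / (m1 + m2)
= 59.79 * 87.7 / (59.79 + 87.7)
= 5243.583 / 147.49
= 35.5521 u

35.5521


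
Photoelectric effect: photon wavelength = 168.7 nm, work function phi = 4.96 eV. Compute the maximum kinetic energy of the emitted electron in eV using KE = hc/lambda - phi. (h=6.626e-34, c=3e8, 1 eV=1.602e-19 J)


E_photon = hc / lambda
= (6.626e-34)(3e8) / (168.7e-9)
= 1.1783e-18 J
= 7.3552 eV
KE = E_photon - phi
= 7.3552 - 4.96
= 2.3952 eV

2.3952


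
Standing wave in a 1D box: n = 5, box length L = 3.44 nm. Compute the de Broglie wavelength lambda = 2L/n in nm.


lambda = 2L / n
= 2 * 3.44 / 5
= 6.88 / 5
= 1.376 nm

1.376


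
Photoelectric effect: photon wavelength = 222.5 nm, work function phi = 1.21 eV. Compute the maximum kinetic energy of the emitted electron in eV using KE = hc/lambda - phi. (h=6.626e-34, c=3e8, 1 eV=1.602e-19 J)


E_photon = hc / lambda
= (6.626e-34)(3e8) / (222.5e-9)
= 8.9339e-19 J
= 5.5767 eV
KE = E_photon - phi
= 5.5767 - 1.21
= 4.3667 eV

4.3667


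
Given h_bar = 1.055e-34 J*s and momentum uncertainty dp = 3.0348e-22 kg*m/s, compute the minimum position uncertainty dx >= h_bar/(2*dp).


dx = h_bar / (2 * dp)
= 1.055e-34 / (2 * 3.0348e-22)
= 1.055e-34 / 6.0696e-22
= 1.7382e-13 m

1.7382e-13


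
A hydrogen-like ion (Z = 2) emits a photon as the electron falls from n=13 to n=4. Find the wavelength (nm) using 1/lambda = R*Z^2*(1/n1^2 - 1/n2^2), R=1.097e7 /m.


1/lambda = R * Z^2 * (1/n1^2 - 1/n2^2)
= 1.097e7 * 2^2 * (1/4^2 - 1/13^2)
= 1.097e7 * 4 * (0.0625 - 0.005917)
= 2.4829e+06 /m
lambda = 1 / 2.4829e+06
= 402.7621 nm

402.7621


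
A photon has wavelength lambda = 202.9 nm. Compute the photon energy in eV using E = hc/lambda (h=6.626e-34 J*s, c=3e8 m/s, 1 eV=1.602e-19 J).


E = hc / lambda
= (6.626e-34)(3e8) / (202.9e-9)
= 1.9878e-25 / 2.0290e-07
= 9.7969e-19 J
Converting to eV: 9.7969e-19 / 1.602e-19
= 6.1154 eV

6.1154


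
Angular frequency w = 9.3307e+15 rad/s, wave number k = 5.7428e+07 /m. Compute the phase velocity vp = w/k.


vp = w / k
= 9.3307e+15 / 5.7428e+07
= 1.6248e+08 m/s

1.6248e+08


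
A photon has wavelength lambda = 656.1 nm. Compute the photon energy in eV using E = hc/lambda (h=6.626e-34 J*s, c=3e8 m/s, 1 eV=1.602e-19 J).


E = hc / lambda
= (6.626e-34)(3e8) / (656.1e-9)
= 1.9878e-25 / 6.5610e-07
= 3.0297e-19 J
Converting to eV: 3.0297e-19 / 1.602e-19
= 1.8912 eV

1.8912


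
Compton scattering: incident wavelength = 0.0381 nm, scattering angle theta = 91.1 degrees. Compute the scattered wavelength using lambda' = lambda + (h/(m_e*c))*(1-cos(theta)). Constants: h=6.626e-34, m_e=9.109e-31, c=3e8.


Compton wavelength: h/(m_e*c) = 2.4247e-12 m
d_lambda = 2.4247e-12 * (1 - cos(91.1 deg))
= 2.4247e-12 * 1.019197
= 2.4713e-12 m = 0.002471 nm
lambda' = 0.0381 + 0.002471
= 0.040571 nm

0.040571


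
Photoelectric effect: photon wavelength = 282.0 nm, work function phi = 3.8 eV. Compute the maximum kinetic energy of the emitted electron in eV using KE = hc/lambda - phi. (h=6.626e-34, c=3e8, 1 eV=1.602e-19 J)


E_photon = hc / lambda
= (6.626e-34)(3e8) / (282.0e-9)
= 7.0489e-19 J
= 4.4001 eV
KE = E_photon - phi
= 4.4001 - 3.8
= 0.6001 eV

0.6001


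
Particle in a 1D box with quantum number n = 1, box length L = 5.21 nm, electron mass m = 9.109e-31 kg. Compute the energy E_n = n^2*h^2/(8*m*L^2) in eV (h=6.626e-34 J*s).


E = n^2 * h^2 / (8 * m * L^2)
= 1^2 * (6.626e-34)^2 / (8 * 9.109e-31 * (5.21e-9)^2)
= 1 * 4.3904e-67 / (8 * 9.109e-31 * 2.7144e-17)
= 2.2196e-21 J
= 0.0139 eV

0.0139


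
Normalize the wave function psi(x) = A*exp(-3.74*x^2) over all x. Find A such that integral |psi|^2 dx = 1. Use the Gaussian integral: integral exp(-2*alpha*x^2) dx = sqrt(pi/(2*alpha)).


integral |psi|^2 dx = A^2 * sqrt(pi/(2*alpha)) = 1
A^2 = sqrt(2*alpha/pi)
= sqrt(2 * 3.74 / pi)
= 1.543035
A = sqrt(1.543035)
= 1.2422

1.2422


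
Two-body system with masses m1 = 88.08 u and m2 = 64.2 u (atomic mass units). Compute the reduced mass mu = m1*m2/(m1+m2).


mu = m1 * m2 / (m1 + m2)
= 88.08 * 64.2 / (88.08 + 64.2)
= 5654.736 / 152.28
= 37.1338 u

37.1338


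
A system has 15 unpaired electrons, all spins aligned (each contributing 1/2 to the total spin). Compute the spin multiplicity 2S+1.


Total spin S = N * (1/2) = 15 * 0.5 = 7.5
Spin multiplicity = 2S + 1
= 2 * 7.5 + 1
= 16

16


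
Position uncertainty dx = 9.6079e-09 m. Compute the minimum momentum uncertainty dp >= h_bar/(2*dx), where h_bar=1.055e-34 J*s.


dp = h_bar / (2 * dx)
= 1.055e-34 / (2 * 9.6079e-09)
= 1.055e-34 / 1.9216e-08
= 5.4903e-27 kg*m/s

5.4903e-27


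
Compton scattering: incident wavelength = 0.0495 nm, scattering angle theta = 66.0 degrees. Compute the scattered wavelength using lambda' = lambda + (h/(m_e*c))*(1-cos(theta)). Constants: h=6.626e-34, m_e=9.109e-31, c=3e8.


Compton wavelength: h/(m_e*c) = 2.4247e-12 m
d_lambda = 2.4247e-12 * (1 - cos(66.0 deg))
= 2.4247e-12 * 0.593263
= 1.4385e-12 m = 0.001438 nm
lambda' = 0.0495 + 0.001438
= 0.050938 nm

0.050938


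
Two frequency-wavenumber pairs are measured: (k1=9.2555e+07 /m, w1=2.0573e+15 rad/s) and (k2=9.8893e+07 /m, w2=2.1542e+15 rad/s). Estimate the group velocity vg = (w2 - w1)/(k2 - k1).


vg = (w2 - w1) / (k2 - k1)
= (2.1542e+15 - 2.0573e+15) / (9.8893e+07 - 9.2555e+07)
= 9.6900e+13 / 6.3380e+06
= 1.5289e+07 m/s

1.5289e+07


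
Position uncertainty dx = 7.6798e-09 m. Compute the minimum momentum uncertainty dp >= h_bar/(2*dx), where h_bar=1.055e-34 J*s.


dp = h_bar / (2 * dx)
= 1.055e-34 / (2 * 7.6798e-09)
= 1.055e-34 / 1.5360e-08
= 6.8687e-27 kg*m/s

6.8687e-27


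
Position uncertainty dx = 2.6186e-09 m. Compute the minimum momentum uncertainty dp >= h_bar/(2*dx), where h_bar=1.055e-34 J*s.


dp = h_bar / (2 * dx)
= 1.055e-34 / (2 * 2.6186e-09)
= 1.055e-34 / 5.2372e-09
= 2.0144e-26 kg*m/s

2.0144e-26


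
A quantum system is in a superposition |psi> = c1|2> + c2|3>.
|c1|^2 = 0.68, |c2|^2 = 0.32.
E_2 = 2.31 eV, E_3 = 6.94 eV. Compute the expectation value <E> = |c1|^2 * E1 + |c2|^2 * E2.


<E> = |c1|^2 * E1 + |c2|^2 * E2
= 0.68 * 2.31 + 0.32 * 6.94
= 1.5708 + 2.2208
= 3.7916 eV

3.7916


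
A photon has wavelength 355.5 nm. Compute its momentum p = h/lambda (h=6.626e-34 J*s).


p = h / lambda
= 6.626e-34 / (355.5e-9)
= 6.626e-34 / 3.5550e-07
= 1.8639e-27 kg*m/s

1.8639e-27


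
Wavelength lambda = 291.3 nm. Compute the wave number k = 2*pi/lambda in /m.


k = 2 * pi / lambda
= 6.2832 / (291.3e-9)
= 6.2832 / 2.9130e-07
= 2.1569e+07 /m

2.1569e+07


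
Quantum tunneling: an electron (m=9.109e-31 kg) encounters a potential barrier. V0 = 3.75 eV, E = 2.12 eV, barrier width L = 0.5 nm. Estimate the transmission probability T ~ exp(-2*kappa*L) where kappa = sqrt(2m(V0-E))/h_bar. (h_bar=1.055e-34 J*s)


V0 - E = 1.63 eV = 2.6113e-19 J
kappa = sqrt(2 * m * (V0-E)) / h_bar
= sqrt(2 * 9.109e-31 * 2.6113e-19) / 1.055e-34
= 6.5377e+09 /m
2*kappa*L = 2 * 6.5377e+09 * 0.5e-9
= 6.5377
T = exp(-6.5377) = 1.447859e-03

1.447859e-03


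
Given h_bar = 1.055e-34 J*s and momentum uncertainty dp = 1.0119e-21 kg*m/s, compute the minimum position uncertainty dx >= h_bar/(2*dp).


dx = h_bar / (2 * dp)
= 1.055e-34 / (2 * 1.0119e-21)
= 1.055e-34 / 2.0238e-21
= 5.2130e-14 m

5.2130e-14


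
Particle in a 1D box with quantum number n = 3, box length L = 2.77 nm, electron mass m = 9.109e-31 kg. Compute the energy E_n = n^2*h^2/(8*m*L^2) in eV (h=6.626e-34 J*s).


E = n^2 * h^2 / (8 * m * L^2)
= 3^2 * (6.626e-34)^2 / (8 * 9.109e-31 * (2.77e-9)^2)
= 9 * 4.3904e-67 / (8 * 9.109e-31 * 7.6729e-18)
= 7.0668e-20 J
= 0.4411 eV

0.4411


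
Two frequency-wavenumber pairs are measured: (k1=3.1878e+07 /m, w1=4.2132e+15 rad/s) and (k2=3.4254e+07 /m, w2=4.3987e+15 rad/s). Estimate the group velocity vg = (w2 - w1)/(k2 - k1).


vg = (w2 - w1) / (k2 - k1)
= (4.3987e+15 - 4.2132e+15) / (3.4254e+07 - 3.1878e+07)
= 1.8550e+14 / 2.3760e+06
= 7.8072e+07 m/s

7.8072e+07


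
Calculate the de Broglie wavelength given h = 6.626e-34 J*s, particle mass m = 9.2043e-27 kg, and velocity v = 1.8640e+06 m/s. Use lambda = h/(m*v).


lambda = h / (m * v)
= 6.626e-34 / (9.2043e-27 * 1.8640e+06)
= 6.626e-34 / 1.7157e-20
= 3.8620e-14 m

3.8620e-14


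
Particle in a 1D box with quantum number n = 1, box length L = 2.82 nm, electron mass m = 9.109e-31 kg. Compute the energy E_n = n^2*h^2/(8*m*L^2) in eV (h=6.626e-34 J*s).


E = n^2 * h^2 / (8 * m * L^2)
= 1^2 * (6.626e-34)^2 / (8 * 9.109e-31 * (2.82e-9)^2)
= 1 * 4.3904e-67 / (8 * 9.109e-31 * 7.9524e-18)
= 7.5761e-21 J
= 0.0473 eV

0.0473


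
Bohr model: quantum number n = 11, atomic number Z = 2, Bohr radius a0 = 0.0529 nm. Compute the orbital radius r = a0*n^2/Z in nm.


r = a0 * n^2 / Z
= 0.0529 * 11^2 / 2
= 0.0529 * 121 / 2
= 3.2005 nm

3.2005


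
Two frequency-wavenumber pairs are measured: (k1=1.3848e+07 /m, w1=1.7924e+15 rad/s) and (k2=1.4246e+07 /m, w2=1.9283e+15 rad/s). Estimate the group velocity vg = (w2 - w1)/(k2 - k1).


vg = (w2 - w1) / (k2 - k1)
= (1.9283e+15 - 1.7924e+15) / (1.4246e+07 - 1.3848e+07)
= 1.3590e+14 / 3.9800e+05
= 3.4146e+08 m/s

3.4146e+08


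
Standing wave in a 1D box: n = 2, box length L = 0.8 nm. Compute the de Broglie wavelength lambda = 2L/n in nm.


lambda = 2L / n
= 2 * 0.8 / 2
= 1.6 / 2
= 0.8 nm

0.8


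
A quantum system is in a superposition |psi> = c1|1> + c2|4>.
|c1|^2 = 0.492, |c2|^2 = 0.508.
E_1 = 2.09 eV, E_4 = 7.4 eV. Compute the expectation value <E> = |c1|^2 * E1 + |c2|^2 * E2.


<E> = |c1|^2 * E1 + |c2|^2 * E2
= 0.492 * 2.09 + 0.508 * 7.4
= 1.0283 + 3.7592
= 4.7875 eV

4.7875


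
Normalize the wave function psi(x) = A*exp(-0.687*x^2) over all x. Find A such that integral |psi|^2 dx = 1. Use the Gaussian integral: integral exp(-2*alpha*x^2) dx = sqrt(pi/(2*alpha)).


integral |psi|^2 dx = A^2 * sqrt(pi/(2*alpha)) = 1
A^2 = sqrt(2*alpha/pi)
= sqrt(2 * 0.687 / pi)
= 0.66133
A = sqrt(0.66133)
= 0.8132

0.8132


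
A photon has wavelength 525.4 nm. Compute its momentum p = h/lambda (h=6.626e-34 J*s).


p = h / lambda
= 6.626e-34 / (525.4e-9)
= 6.626e-34 / 5.2540e-07
= 1.2611e-27 kg*m/s

1.2611e-27


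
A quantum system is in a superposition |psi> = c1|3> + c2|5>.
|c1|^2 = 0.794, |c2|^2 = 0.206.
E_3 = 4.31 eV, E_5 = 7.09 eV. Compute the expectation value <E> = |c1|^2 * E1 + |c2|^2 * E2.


<E> = |c1|^2 * E1 + |c2|^2 * E2
= 0.794 * 4.31 + 0.206 * 7.09
= 3.4221 + 1.4605
= 4.8827 eV

4.8827


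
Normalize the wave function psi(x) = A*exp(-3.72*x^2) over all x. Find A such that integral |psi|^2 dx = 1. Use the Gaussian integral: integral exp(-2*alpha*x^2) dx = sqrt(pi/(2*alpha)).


integral |psi|^2 dx = A^2 * sqrt(pi/(2*alpha)) = 1
A^2 = sqrt(2*alpha/pi)
= sqrt(2 * 3.72 / pi)
= 1.538904
A = sqrt(1.538904)
= 1.2405

1.2405


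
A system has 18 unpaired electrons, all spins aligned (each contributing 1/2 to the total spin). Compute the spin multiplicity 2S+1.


Total spin S = N * (1/2) = 18 * 0.5 = 9.0
Spin multiplicity = 2S + 1
= 2 * 9.0 + 1
= 19

19


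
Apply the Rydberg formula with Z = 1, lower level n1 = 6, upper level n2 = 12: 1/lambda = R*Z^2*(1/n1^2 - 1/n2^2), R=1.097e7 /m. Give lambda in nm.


1/lambda = R * Z^2 * (1/n1^2 - 1/n2^2)
= 1.097e7 * 1^2 * (1/6^2 - 1/12^2)
= 1.097e7 * 1 * (0.027778 - 0.006944)
= 2.2854e+05 /m
lambda = 1 / 2.2854e+05
= 4375.5697 nm

4375.5697


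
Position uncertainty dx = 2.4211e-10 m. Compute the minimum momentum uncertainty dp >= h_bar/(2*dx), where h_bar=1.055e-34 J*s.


dp = h_bar / (2 * dx)
= 1.055e-34 / (2 * 2.4211e-10)
= 1.055e-34 / 4.8422e-10
= 2.1788e-25 kg*m/s

2.1788e-25


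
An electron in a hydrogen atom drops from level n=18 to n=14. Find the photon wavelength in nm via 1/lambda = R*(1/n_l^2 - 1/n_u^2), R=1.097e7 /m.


1/lambda = R * (1/n_l^2 - 1/n_u^2)
= 1.097e7 * (1/14^2 - 1/18^2)
= 1.097e7 * (0.005102 - 0.003086)
= 1.097e7 * 0.002016
= 2.2111e+04 /m
lambda = 1 / 2.2111e+04 = 45225.6153 nm

45225.6153


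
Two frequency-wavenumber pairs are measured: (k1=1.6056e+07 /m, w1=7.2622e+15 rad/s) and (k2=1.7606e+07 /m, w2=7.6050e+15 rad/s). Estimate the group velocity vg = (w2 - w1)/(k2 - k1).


vg = (w2 - w1) / (k2 - k1)
= (7.6050e+15 - 7.2622e+15) / (1.7606e+07 - 1.6056e+07)
= 3.4280e+14 / 1.5500e+06
= 2.2116e+08 m/s

2.2116e+08


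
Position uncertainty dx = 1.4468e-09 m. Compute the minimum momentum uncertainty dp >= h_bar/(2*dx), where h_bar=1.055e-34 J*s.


dp = h_bar / (2 * dx)
= 1.055e-34 / (2 * 1.4468e-09)
= 1.055e-34 / 2.8936e-09
= 3.6460e-26 kg*m/s

3.6460e-26


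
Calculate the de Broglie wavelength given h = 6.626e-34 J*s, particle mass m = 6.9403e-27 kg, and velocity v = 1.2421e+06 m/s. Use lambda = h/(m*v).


lambda = h / (m * v)
= 6.626e-34 / (6.9403e-27 * 1.2421e+06)
= 6.626e-34 / 8.6205e-21
= 7.6863e-14 m

7.6863e-14


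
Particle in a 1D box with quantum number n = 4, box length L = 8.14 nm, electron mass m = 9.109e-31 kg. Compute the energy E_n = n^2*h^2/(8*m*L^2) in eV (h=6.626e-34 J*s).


E = n^2 * h^2 / (8 * m * L^2)
= 4^2 * (6.626e-34)^2 / (8 * 9.109e-31 * (8.14e-9)^2)
= 16 * 4.3904e-67 / (8 * 9.109e-31 * 6.6260e-17)
= 1.4548e-20 J
= 0.0908 eV

0.0908


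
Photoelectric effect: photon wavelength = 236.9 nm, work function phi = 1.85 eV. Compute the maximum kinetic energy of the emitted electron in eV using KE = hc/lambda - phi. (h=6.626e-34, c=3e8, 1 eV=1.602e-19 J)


E_photon = hc / lambda
= (6.626e-34)(3e8) / (236.9e-9)
= 8.3909e-19 J
= 5.2378 eV
KE = E_photon - phi
= 5.2378 - 1.85
= 3.3878 eV

3.3878


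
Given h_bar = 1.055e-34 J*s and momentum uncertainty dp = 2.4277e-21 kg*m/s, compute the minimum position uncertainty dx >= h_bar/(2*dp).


dx = h_bar / (2 * dp)
= 1.055e-34 / (2 * 2.4277e-21)
= 1.055e-34 / 4.8554e-21
= 2.1728e-14 m

2.1728e-14


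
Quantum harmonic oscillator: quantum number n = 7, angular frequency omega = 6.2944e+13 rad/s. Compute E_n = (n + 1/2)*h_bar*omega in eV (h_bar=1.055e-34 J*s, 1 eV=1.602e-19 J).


E = (n + 1/2) * h_bar * omega
= (7 + 0.5) * 1.055e-34 * 6.2944e+13
= 7.5 * 6.6406e-21
= 4.9804e-20 J
= 0.3109 eV

0.3109


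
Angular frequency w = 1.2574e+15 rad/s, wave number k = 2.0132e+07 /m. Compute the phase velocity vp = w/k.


vp = w / k
= 1.2574e+15 / 2.0132e+07
= 6.2458e+07 m/s

6.2458e+07


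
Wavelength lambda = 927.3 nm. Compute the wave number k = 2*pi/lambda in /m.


k = 2 * pi / lambda
= 6.2832 / (927.3e-9)
= 6.2832 / 9.2730e-07
= 6.7758e+06 /m

6.7758e+06


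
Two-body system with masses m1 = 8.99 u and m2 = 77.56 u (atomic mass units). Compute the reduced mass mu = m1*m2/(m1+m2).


mu = m1 * m2 / (m1 + m2)
= 8.99 * 77.56 / (8.99 + 77.56)
= 697.2644 / 86.55
= 8.0562 u

8.0562


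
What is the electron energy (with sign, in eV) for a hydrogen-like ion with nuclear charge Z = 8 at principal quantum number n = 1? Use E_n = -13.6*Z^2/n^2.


E_n = -13.6 * Z^2 / n^2
= -13.6 * 8^2 / 1^2
= -13.6 * 64 / 1
= -870.4 eV

-870.4


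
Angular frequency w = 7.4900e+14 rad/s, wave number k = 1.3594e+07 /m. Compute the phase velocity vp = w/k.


vp = w / k
= 7.4900e+14 / 1.3594e+07
= 5.5098e+07 m/s

5.5098e+07


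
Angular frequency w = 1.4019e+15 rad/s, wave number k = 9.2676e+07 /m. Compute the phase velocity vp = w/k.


vp = w / k
= 1.4019e+15 / 9.2676e+07
= 1.5127e+07 m/s

1.5127e+07


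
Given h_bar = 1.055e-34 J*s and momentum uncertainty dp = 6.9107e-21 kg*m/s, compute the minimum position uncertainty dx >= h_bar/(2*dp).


dx = h_bar / (2 * dp)
= 1.055e-34 / (2 * 6.9107e-21)
= 1.055e-34 / 1.3821e-20
= 7.6331e-15 m

7.6331e-15


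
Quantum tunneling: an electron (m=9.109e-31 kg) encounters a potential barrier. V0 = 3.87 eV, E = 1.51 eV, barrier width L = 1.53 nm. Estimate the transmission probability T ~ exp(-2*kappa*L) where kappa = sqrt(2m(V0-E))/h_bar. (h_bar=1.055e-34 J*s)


V0 - E = 2.36 eV = 3.7807e-19 J
kappa = sqrt(2 * m * (V0-E)) / h_bar
= sqrt(2 * 9.109e-31 * 3.7807e-19) / 1.055e-34
= 7.8666e+09 /m
2*kappa*L = 2 * 7.8666e+09 * 1.53e-9
= 24.0717
T = exp(-24.0717) = 3.513970e-11

3.513970e-11


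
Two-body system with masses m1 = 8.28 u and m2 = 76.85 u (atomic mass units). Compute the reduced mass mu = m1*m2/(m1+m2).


mu = m1 * m2 / (m1 + m2)
= 8.28 * 76.85 / (8.28 + 76.85)
= 636.318 / 85.13
= 7.4747 u

7.4747


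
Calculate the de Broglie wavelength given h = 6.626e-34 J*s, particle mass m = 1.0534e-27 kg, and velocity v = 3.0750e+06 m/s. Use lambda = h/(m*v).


lambda = h / (m * v)
= 6.626e-34 / (1.0534e-27 * 3.0750e+06)
= 6.626e-34 / 3.2392e-21
= 2.0456e-13 m

2.0456e-13


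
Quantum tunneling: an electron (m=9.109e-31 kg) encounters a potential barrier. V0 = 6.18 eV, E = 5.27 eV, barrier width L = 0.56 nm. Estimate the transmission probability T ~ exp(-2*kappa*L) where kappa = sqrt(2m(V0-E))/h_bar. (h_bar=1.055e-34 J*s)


V0 - E = 0.91 eV = 1.4578e-19 J
kappa = sqrt(2 * m * (V0-E)) / h_bar
= sqrt(2 * 9.109e-31 * 1.4578e-19) / 1.055e-34
= 4.8848e+09 /m
2*kappa*L = 2 * 4.8848e+09 * 0.56e-9
= 5.471
T = exp(-5.471) = 4.206962e-03

4.206962e-03


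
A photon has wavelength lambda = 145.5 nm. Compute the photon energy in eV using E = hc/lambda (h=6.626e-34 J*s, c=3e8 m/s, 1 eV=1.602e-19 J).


E = hc / lambda
= (6.626e-34)(3e8) / (145.5e-9)
= 1.9878e-25 / 1.4550e-07
= 1.3662e-18 J
Converting to eV: 1.3662e-18 / 1.602e-19
= 8.528 eV

8.528


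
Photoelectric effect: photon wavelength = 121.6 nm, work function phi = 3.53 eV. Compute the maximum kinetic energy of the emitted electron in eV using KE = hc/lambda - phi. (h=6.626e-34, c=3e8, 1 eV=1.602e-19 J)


E_photon = hc / lambda
= (6.626e-34)(3e8) / (121.6e-9)
= 1.6347e-18 J
= 10.2041 eV
KE = E_photon - phi
= 10.2041 - 3.53
= 6.6741 eV

6.6741


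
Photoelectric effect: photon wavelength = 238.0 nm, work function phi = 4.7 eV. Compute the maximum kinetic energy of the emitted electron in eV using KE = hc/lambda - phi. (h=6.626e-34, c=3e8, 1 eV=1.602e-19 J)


E_photon = hc / lambda
= (6.626e-34)(3e8) / (238.0e-9)
= 8.3521e-19 J
= 5.2135 eV
KE = E_photon - phi
= 5.2135 - 4.7
= 0.5135 eV

0.5135


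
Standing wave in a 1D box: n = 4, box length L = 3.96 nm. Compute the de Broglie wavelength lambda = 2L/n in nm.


lambda = 2L / n
= 2 * 3.96 / 4
= 7.92 / 4
= 1.98 nm

1.98


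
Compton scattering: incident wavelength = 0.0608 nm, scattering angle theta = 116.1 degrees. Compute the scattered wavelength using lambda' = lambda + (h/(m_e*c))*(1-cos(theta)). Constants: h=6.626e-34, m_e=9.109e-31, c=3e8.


Compton wavelength: h/(m_e*c) = 2.4247e-12 m
d_lambda = 2.4247e-12 * (1 - cos(116.1 deg))
= 2.4247e-12 * 1.439939
= 3.4914e-12 m = 0.003491 nm
lambda' = 0.0608 + 0.003491
= 0.064291 nm

0.064291


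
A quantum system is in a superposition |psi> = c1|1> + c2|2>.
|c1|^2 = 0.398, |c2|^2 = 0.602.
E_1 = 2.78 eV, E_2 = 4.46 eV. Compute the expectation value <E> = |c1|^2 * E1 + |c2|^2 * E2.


<E> = |c1|^2 * E1 + |c2|^2 * E2
= 0.398 * 2.78 + 0.602 * 4.46
= 1.1064 + 2.6849
= 3.7914 eV

3.7914


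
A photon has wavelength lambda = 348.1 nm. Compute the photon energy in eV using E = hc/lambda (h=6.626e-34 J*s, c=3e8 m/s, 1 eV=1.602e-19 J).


E = hc / lambda
= (6.626e-34)(3e8) / (348.1e-9)
= 1.9878e-25 / 3.4810e-07
= 5.7104e-19 J
Converting to eV: 5.7104e-19 / 1.602e-19
= 3.5646 eV

3.5646


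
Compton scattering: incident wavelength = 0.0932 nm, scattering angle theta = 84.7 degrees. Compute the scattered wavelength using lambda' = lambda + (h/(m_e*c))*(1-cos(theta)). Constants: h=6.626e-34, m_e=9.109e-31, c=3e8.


Compton wavelength: h/(m_e*c) = 2.4247e-12 m
d_lambda = 2.4247e-12 * (1 - cos(84.7 deg))
= 2.4247e-12 * 0.907629
= 2.2007e-12 m = 0.002201 nm
lambda' = 0.0932 + 0.002201
= 0.095401 nm

0.095401


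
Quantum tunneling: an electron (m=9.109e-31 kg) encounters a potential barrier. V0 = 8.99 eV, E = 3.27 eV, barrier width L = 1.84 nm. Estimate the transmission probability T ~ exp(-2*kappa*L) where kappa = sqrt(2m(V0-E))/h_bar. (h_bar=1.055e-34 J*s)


V0 - E = 5.72 eV = 9.1634e-19 J
kappa = sqrt(2 * m * (V0-E)) / h_bar
= sqrt(2 * 9.109e-31 * 9.1634e-19) / 1.055e-34
= 1.2247e+10 /m
2*kappa*L = 2 * 1.2247e+10 * 1.84e-9
= 45.0687
T = exp(-45.0687) = 2.672481e-20

2.672481e-20


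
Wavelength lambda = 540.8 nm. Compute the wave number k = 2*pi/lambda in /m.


k = 2 * pi / lambda
= 6.2832 / (540.8e-9)
= 6.2832 / 5.4080e-07
= 1.1618e+07 /m

1.1618e+07


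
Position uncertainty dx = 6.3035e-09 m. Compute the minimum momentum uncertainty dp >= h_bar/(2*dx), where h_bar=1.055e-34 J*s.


dp = h_bar / (2 * dx)
= 1.055e-34 / (2 * 6.3035e-09)
= 1.055e-34 / 1.2607e-08
= 8.3684e-27 kg*m/s

8.3684e-27


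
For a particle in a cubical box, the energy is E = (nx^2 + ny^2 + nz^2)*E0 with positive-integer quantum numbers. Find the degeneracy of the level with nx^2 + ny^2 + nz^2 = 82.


Enumerate all (nx, ny, nz) with nx^2 + ny^2 + nz^2 = 82:
(3,3,8)
(3,8,3)
(8,3,3)
Total degeneracy = 3

3


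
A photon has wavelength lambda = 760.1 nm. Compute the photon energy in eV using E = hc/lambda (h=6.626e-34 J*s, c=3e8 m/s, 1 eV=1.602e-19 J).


E = hc / lambda
= (6.626e-34)(3e8) / (760.1e-9)
= 1.9878e-25 / 7.6010e-07
= 2.6152e-19 J
Converting to eV: 2.6152e-19 / 1.602e-19
= 1.6324 eV

1.6324


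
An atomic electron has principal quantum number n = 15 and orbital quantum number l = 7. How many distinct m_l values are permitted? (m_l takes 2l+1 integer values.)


m_l ranges from -l to +l in integer steps
So m_l goes from -7 to +7
Count = 2l + 1 = 2*7 + 1
= 15

15


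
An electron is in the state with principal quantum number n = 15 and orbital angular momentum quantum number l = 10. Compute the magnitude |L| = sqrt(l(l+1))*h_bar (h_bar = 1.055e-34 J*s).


L = sqrt(l*(l+1)) * h_bar
= sqrt(10 * 11) * 1.055e-34
= sqrt(110) * 1.055e-34
= 10.4881 * 1.055e-34
= 1.1065e-33 J*s

1.1065e-33


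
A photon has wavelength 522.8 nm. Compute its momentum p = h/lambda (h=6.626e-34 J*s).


p = h / lambda
= 6.626e-34 / (522.8e-9)
= 6.626e-34 / 5.2280e-07
= 1.2674e-27 kg*m/s

1.2674e-27


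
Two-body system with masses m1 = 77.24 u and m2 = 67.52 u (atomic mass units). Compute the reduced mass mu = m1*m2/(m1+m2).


mu = m1 * m2 / (m1 + m2)
= 77.24 * 67.52 / (77.24 + 67.52)
= 5215.2448 / 144.76
= 36.0268 u

36.0268


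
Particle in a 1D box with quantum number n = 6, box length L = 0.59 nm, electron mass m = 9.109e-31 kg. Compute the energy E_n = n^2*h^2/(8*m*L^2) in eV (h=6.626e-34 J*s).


E = n^2 * h^2 / (8 * m * L^2)
= 6^2 * (6.626e-34)^2 / (8 * 9.109e-31 * (0.59e-9)^2)
= 36 * 4.3904e-67 / (8 * 9.109e-31 * 3.4810e-19)
= 6.2308e-18 J
= 38.8936 eV

38.8936


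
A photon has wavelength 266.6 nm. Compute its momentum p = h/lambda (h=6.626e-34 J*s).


p = h / lambda
= 6.626e-34 / (266.6e-9)
= 6.626e-34 / 2.6660e-07
= 2.4854e-27 kg*m/s

2.4854e-27


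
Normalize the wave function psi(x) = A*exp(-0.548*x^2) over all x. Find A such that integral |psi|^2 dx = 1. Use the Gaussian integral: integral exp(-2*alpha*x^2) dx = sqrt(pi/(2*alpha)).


integral |psi|^2 dx = A^2 * sqrt(pi/(2*alpha)) = 1
A^2 = sqrt(2*alpha/pi)
= sqrt(2 * 0.548 / pi)
= 0.59065
A = sqrt(0.59065)
= 0.7685

0.7685


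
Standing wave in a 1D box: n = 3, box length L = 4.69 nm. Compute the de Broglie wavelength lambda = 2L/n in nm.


lambda = 2L / n
= 2 * 4.69 / 3
= 9.38 / 3
= 3.1267 nm

3.1267


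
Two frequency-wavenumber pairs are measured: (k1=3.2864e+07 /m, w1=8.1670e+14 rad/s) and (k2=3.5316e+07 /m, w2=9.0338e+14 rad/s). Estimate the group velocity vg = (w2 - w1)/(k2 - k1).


vg = (w2 - w1) / (k2 - k1)
= (9.0338e+14 - 8.1670e+14) / (3.5316e+07 - 3.2864e+07)
= 8.6680e+13 / 2.4520e+06
= 3.5351e+07 m/s

3.5351e+07


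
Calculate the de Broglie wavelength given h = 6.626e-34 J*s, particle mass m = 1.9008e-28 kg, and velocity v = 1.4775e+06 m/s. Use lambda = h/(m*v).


lambda = h / (m * v)
= 6.626e-34 / (1.9008e-28 * 1.4775e+06)
= 6.626e-34 / 2.8084e-22
= 2.3593e-12 m

2.3593e-12


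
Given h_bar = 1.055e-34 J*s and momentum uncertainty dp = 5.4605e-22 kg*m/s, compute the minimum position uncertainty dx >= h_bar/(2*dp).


dx = h_bar / (2 * dp)
= 1.055e-34 / (2 * 5.4605e-22)
= 1.055e-34 / 1.0921e-21
= 9.6603e-14 m

9.6603e-14


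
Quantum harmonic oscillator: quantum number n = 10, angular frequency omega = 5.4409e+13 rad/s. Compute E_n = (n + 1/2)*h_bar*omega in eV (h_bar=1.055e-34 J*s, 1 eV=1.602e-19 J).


E = (n + 1/2) * h_bar * omega
= (10 + 0.5) * 1.055e-34 * 5.4409e+13
= 10.5 * 5.7401e-21
= 6.0272e-20 J
= 0.3762 eV

0.3762


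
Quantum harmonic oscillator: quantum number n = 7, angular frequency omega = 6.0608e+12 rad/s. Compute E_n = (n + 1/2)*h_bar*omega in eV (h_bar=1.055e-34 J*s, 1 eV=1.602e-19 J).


E = (n + 1/2) * h_bar * omega
= (7 + 0.5) * 1.055e-34 * 6.0608e+12
= 7.5 * 6.3941e-22
= 4.7956e-21 J
= 0.0299 eV

0.0299


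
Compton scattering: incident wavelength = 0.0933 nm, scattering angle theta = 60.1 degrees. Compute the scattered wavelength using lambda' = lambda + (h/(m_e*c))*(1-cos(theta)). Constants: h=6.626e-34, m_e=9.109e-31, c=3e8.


Compton wavelength: h/(m_e*c) = 2.4247e-12 m
d_lambda = 2.4247e-12 * (1 - cos(60.1 deg))
= 2.4247e-12 * 0.501512
= 1.2160e-12 m = 0.001216 nm
lambda' = 0.0933 + 0.001216
= 0.094516 nm

0.094516


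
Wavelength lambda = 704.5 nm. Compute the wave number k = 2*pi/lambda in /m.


k = 2 * pi / lambda
= 6.2832 / (704.5e-9)
= 6.2832 / 7.0450e-07
= 8.9186e+06 /m

8.9186e+06


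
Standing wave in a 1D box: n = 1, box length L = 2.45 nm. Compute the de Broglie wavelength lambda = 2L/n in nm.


lambda = 2L / n
= 2 * 2.45 / 1
= 4.9 / 1
= 4.9 nm

4.9


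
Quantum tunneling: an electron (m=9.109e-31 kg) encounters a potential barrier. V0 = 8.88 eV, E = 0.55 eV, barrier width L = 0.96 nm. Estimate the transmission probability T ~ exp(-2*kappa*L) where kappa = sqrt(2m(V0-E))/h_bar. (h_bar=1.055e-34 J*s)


V0 - E = 8.33 eV = 1.3345e-18 J
kappa = sqrt(2 * m * (V0-E)) / h_bar
= sqrt(2 * 9.109e-31 * 1.3345e-18) / 1.055e-34
= 1.4779e+10 /m
2*kappa*L = 2 * 1.4779e+10 * 0.96e-9
= 28.3761
T = exp(-28.3761) = 4.746916e-13

4.746916e-13


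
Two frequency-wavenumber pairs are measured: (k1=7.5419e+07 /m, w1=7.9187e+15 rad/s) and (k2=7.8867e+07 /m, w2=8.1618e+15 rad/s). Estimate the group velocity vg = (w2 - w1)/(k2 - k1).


vg = (w2 - w1) / (k2 - k1)
= (8.1618e+15 - 7.9187e+15) / (7.8867e+07 - 7.5419e+07)
= 2.4310e+14 / 3.4480e+06
= 7.0505e+07 m/s

7.0505e+07


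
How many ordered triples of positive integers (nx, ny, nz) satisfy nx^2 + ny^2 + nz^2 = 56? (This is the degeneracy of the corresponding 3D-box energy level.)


Enumerate all (nx, ny, nz) with nx^2 + ny^2 + nz^2 = 56:
(2,4,6)
(2,6,4)
(4,2,6)
(4,6,2)
(6,2,4)
(6,4,2)
Total degeneracy = 6

6


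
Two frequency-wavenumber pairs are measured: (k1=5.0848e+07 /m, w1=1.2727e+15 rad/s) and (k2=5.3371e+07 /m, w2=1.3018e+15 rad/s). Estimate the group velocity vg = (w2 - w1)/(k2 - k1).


vg = (w2 - w1) / (k2 - k1)
= (1.3018e+15 - 1.2727e+15) / (5.3371e+07 - 5.0848e+07)
= 2.9100e+13 / 2.5230e+06
= 1.1534e+07 m/s

1.1534e+07


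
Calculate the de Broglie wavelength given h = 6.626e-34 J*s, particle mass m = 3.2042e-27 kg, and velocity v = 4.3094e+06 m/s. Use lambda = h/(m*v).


lambda = h / (m * v)
= 6.626e-34 / (3.2042e-27 * 4.3094e+06)
= 6.626e-34 / 1.3808e-20
= 4.7986e-14 m

4.7986e-14


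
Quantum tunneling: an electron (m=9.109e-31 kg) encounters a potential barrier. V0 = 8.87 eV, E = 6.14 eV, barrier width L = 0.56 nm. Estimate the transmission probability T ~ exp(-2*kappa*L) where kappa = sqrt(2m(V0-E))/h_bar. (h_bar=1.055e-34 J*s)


V0 - E = 2.73 eV = 4.3735e-19 J
kappa = sqrt(2 * m * (V0-E)) / h_bar
= sqrt(2 * 9.109e-31 * 4.3735e-19) / 1.055e-34
= 8.4608e+09 /m
2*kappa*L = 2 * 8.4608e+09 * 0.56e-9
= 9.4761
T = exp(-9.4761) = 7.666425e-05

7.666425e-05


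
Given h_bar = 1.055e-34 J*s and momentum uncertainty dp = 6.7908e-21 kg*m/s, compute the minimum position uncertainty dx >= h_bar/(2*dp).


dx = h_bar / (2 * dp)
= 1.055e-34 / (2 * 6.7908e-21)
= 1.055e-34 / 1.3582e-20
= 7.7679e-15 m

7.7679e-15


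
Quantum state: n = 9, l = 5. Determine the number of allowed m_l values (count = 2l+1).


m_l ranges from -l to +l in integer steps
So m_l goes from -5 to +5
Count = 2l + 1 = 2*5 + 1
= 11

11


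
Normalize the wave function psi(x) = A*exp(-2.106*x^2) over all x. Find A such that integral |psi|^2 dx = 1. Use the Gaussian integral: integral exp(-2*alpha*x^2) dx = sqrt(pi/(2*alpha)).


integral |psi|^2 dx = A^2 * sqrt(pi/(2*alpha)) = 1
A^2 = sqrt(2*alpha/pi)
= sqrt(2 * 2.106 / pi)
= 1.157895
A = sqrt(1.157895)
= 1.0761

1.0761


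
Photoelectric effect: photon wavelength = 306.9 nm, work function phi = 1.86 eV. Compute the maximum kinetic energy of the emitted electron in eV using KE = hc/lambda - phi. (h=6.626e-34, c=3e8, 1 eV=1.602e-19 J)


E_photon = hc / lambda
= (6.626e-34)(3e8) / (306.9e-9)
= 6.4770e-19 J
= 4.0431 eV
KE = E_photon - phi
= 4.0431 - 1.86
= 2.1831 eV

2.1831


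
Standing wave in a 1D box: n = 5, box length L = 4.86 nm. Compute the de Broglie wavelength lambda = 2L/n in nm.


lambda = 2L / n
= 2 * 4.86 / 5
= 9.72 / 5
= 1.944 nm

1.944


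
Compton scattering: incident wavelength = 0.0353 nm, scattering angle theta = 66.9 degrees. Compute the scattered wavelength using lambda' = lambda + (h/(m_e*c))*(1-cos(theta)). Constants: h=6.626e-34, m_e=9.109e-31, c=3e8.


Compton wavelength: h/(m_e*c) = 2.4247e-12 m
d_lambda = 2.4247e-12 * (1 - cos(66.9 deg))
= 2.4247e-12 * 0.607663
= 1.4734e-12 m = 0.001473 nm
lambda' = 0.0353 + 0.001473
= 0.036773 nm

0.036773


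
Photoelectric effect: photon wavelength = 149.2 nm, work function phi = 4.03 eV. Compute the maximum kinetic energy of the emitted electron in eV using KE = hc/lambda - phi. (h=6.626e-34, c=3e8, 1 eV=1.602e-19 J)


E_photon = hc / lambda
= (6.626e-34)(3e8) / (149.2e-9)
= 1.3323e-18 J
= 8.3165 eV
KE = E_photon - phi
= 8.3165 - 4.03
= 4.2865 eV

4.2865


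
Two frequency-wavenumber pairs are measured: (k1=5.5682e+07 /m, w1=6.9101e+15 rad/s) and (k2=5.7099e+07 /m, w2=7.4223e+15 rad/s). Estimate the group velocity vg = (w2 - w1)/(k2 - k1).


vg = (w2 - w1) / (k2 - k1)
= (7.4223e+15 - 6.9101e+15) / (5.7099e+07 - 5.5682e+07)
= 5.1220e+14 / 1.4170e+06
= 3.6147e+08 m/s

3.6147e+08


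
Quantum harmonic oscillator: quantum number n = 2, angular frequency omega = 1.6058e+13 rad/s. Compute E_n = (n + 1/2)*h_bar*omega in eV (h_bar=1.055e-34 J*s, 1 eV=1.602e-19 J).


E = (n + 1/2) * h_bar * omega
= (2 + 0.5) * 1.055e-34 * 1.6058e+13
= 2.5 * 1.6941e-21
= 4.2353e-21 J
= 0.0264 eV

0.0264


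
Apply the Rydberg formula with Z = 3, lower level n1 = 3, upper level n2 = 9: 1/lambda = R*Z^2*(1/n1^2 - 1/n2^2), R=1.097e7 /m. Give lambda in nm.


1/lambda = R * Z^2 * (1/n1^2 - 1/n2^2)
= 1.097e7 * 3^2 * (1/3^2 - 1/9^2)
= 1.097e7 * 9 * (0.111111 - 0.012346)
= 9.7511e+06 /m
lambda = 1 / 9.7511e+06
= 102.5524 nm

102.5524


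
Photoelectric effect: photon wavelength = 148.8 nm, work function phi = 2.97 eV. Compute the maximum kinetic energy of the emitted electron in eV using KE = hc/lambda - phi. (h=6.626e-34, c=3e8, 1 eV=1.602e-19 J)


E_photon = hc / lambda
= (6.626e-34)(3e8) / (148.8e-9)
= 1.3359e-18 J
= 8.3389 eV
KE = E_photon - phi
= 8.3389 - 2.97
= 5.3689 eV

5.3689
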